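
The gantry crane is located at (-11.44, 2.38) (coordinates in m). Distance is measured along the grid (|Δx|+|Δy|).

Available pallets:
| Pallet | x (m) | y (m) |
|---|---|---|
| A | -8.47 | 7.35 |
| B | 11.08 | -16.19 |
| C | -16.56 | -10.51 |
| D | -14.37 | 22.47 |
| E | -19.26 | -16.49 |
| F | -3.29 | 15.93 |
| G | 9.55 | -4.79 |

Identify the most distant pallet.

B

Distances from (-11.44, 2.38):
A: |2.97| + |4.97| = 2.97 + 4.97 = 7.94 m
B: |22.52| + |-18.57| = 22.52 + 18.57 = 41.09 m
C: |-5.12| + |-12.89| = 5.12 + 12.89 = 18.01 m
D: |-2.93| + |20.09| = 2.93 + 20.09 = 23.02 m
E: |-7.82| + |-18.87| = 7.82 + 18.87 = 26.69 m
F: |8.15| + |13.55| = 8.15 + 13.55 = 21.70 m
G: |20.99| + |-7.17| = 20.99 + 7.17 = 28.16 m
Maximum: B at 41.09 m.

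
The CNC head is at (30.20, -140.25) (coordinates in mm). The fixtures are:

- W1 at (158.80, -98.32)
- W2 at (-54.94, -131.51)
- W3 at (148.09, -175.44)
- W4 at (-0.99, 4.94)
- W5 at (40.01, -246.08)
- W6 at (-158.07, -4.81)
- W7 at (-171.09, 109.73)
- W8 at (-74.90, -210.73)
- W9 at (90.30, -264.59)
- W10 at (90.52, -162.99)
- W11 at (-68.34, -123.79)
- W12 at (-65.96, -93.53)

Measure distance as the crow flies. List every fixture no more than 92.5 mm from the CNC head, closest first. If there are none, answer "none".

Distances from (30.20, -140.25):
W1: 135.26 mm
W2: 85.59 mm
W3: 123.03 mm
W4: 148.50 mm
W5: 106.28 mm
W6: 231.93 mm
W7: 320.95 mm
W8: 126.54 mm
W9: 138.10 mm
W10: 64.46 mm
W11: 99.91 mm
W12: 106.91 mm
Threshold 92.5 mm: W10 (64.46 mm), W2 (85.59 mm) are within range.

W10, W2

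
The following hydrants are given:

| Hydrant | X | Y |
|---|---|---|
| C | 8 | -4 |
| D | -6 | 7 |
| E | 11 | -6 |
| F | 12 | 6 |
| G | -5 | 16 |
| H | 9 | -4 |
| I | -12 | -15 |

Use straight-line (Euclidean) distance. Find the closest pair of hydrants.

Pairwise distances:
C–D: √((-14)² + (11)²) = √(196.0000 + 121.0000) = 17.80
C–E: √((3)² + (-2)²) = √(9.0000 + 4.0000) = 3.61
C–F: √((4)² + (10)²) = √(16.0000 + 100.0000) = 10.77
C–G: √((-13)² + (20)²) = √(169.0000 + 400.0000) = 23.85
C–H: √((1)² + (0)²) = √(1.0000 + 0.0000) = 1.00
C–I: √((-20)² + (-11)²) = √(400.0000 + 121.0000) = 22.83
D–E: √((17)² + (-13)²) = √(289.0000 + 169.0000) = 21.40
D–F: √((18)² + (-1)²) = √(324.0000 + 1.0000) = 18.03
D–G: √((1)² + (9)²) = √(1.0000 + 81.0000) = 9.06
D–H: √((15)² + (-11)²) = √(225.0000 + 121.0000) = 18.60
D–I: √((-6)² + (-22)²) = √(36.0000 + 484.0000) = 22.80
E–F: √((1)² + (12)²) = √(1.0000 + 144.0000) = 12.04
E–G: √((-16)² + (22)²) = √(256.0000 + 484.0000) = 27.20
E–H: √((-2)² + (2)²) = √(4.0000 + 4.0000) = 2.83
E–I: √((-23)² + (-9)²) = √(529.0000 + 81.0000) = 24.70
F–G: √((-17)² + (10)²) = √(289.0000 + 100.0000) = 19.72
F–H: √((-3)² + (-10)²) = √(9.0000 + 100.0000) = 10.44
F–I: √((-24)² + (-21)²) = √(576.0000 + 441.0000) = 31.89
G–H: √((14)² + (-20)²) = √(196.0000 + 400.0000) = 24.41
G–I: √((-7)² + (-31)²) = √(49.0000 + 961.0000) = 31.78
H–I: √((-21)² + (-11)²) = √(441.0000 + 121.0000) = 23.71
Closest pair: C–H at 1.00.

C and H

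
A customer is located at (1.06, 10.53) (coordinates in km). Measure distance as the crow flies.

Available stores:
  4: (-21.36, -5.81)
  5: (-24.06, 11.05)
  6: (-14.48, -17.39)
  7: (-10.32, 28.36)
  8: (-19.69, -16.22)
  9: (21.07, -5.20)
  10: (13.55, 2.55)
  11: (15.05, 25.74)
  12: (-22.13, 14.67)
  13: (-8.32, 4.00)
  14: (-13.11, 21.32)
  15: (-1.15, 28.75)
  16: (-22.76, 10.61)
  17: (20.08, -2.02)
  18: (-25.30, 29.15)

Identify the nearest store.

13

Distances from (1.06, 10.53):
4: 27.74 km
5: 25.13 km
6: 31.95 km
7: 21.15 km
8: 33.85 km
9: 25.45 km
10: 14.82 km
11: 20.67 km
12: 23.56 km
13: 11.43 km
14: 17.81 km
15: 18.35 km
16: 23.82 km
17: 22.79 km
18: 32.27 km
Minimum: 13 at 11.43 km.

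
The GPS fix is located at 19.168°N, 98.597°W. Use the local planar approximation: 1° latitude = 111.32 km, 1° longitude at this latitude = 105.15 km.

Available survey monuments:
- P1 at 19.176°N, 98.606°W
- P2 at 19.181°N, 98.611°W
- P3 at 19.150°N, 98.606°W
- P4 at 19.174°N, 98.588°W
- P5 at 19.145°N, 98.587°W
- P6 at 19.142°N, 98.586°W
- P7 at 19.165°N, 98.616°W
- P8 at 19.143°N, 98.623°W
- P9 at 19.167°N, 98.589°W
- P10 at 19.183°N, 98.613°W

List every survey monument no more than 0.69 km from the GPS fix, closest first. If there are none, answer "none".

Distances from 19.168°N, 98.597°W:
P1: √((0.008·111.32)² + (-0.009·105.15)²) = √(0.79310 + 0.89558) = 1.299 km
P2: √((0.013·111.32)² + (-0.014·105.15)²) = √(2.09427 + 2.16708) = 2.064 km
P3: √((-0.018·111.32)² + (-0.009·105.15)²) = √(4.01505 + 0.89558) = 2.216 km
P4: √((0.006·111.32)² + (0.009·105.15)²) = √(0.44612 + 0.89558) = 1.158 km
P5: √((-0.023·111.32)² + (0.010·105.15)²) = √(6.55544 + 1.10565) = 2.768 km
P6: √((-0.026·111.32)² + (0.011·105.15)²) = √(8.37709 + 1.33784) = 3.117 km
P7: √((-0.003·111.32)² + (-0.019·105.15)²) = √(0.11153 + 3.99140) = 2.026 km
P8: √((-0.025·111.32)² + (-0.026·105.15)²) = √(7.74509 + 7.47421) = 3.901 km
P9: √((-0.001·111.32)² + (0.008·105.15)²) = √(0.01239 + 0.70762) = 0.849 km
P10: √((0.015·111.32)² + (-0.016·105.15)²) = √(2.78823 + 2.83047) = 2.370 km
Threshold 0.69 km: none within range.

none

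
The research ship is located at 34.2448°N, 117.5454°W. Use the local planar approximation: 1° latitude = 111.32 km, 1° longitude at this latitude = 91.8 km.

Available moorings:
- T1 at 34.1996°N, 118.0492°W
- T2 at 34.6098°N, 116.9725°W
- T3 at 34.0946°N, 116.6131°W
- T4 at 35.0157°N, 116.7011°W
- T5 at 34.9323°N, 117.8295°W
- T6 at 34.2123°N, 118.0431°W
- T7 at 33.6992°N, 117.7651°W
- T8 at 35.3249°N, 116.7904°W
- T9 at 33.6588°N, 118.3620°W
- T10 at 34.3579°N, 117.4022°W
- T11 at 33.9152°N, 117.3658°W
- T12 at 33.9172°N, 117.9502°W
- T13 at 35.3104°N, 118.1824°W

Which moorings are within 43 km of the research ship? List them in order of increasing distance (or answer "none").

Distances from 34.2448°N, 117.5454°W:
T1: √((-0.0452·111.32)² + (-0.5038·91.8)²) = √(25.317643 + 2138.955201) = 46.5217 km
T2: √((0.3650·111.32)² + (0.5729·91.8)²) = √(1650.943171 + 2765.941605) = 66.4596 km
T3: √((-0.1502·111.32)² + (0.9323·91.8)²) = √(279.567228 + 7324.816189) = 87.2031 km
T4: √((0.7709·111.32)² + (0.8443·91.8)²) = √(7364.486776 + 6007.294745) = 115.6364 km
T5: √((0.6875·111.32)² + (-0.2841·91.8)²) = √(5857.223556 + 680.186221) = 80.8543 km
T6: √((-0.0325·111.32)² + (-0.4977·91.8)²) = √(13.089200 + 2087.471928) = 45.8319 km
T7: √((-0.5456·111.32)² + (-0.2197·91.8)²) = √(3688.885019 + 406.766779) = 63.9973 km
T8: √((1.0801·111.32)² + (0.7550·91.8)²) = √(14456.871722 + 4803.737481) = 138.7826 km
T9: √((-0.5860·111.32)² + (-0.8166·91.8)²) = √(4255.412132 + 5619.583305) = 99.3730 km
T10: √((0.1131·111.32)² + (0.1432·91.8)²) = √(158.515453 + 172.811006) = 18.2024 km
T11: √((-0.3296·111.32)² + (0.1796·91.8)²) = √(1346.234765 + 271.830402) = 40.2252 km
T12: √((-0.3276·111.32)² + (-0.4048·91.8)²) = √(1329.946533 + 1380.913165) = 52.0659 km
T13: √((1.0656·111.32)² + (-0.6370·91.8)²) = √(14071.319333 + 3419.512748) = 132.2529 km
Threshold 43 km: T10 (18.2024 km), T11 (40.2252 km) are within range.

T10, T11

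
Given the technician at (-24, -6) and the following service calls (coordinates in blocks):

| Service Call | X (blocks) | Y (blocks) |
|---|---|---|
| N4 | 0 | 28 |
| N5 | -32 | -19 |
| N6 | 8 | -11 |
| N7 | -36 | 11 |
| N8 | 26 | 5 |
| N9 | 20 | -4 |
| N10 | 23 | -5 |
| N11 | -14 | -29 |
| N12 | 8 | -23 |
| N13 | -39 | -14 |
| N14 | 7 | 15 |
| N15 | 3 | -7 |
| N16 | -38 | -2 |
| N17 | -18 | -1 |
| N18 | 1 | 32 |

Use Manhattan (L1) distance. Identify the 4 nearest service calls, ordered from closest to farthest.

Distances from (-24, -6):
N4: |24| + |34| = 24 + 34 = 58 blocks
N5: |-8| + |-13| = 8 + 13 = 21 blocks
N6: |32| + |-5| = 32 + 5 = 37 blocks
N7: |-12| + |17| = 12 + 17 = 29 blocks
N8: |50| + |11| = 50 + 11 = 61 blocks
N9: |44| + |2| = 44 + 2 = 46 blocks
N10: |47| + |1| = 47 + 1 = 48 blocks
N11: |10| + |-23| = 10 + 23 = 33 blocks
N12: |32| + |-17| = 32 + 17 = 49 blocks
N13: |-15| + |-8| = 15 + 8 = 23 blocks
N14: |31| + |21| = 31 + 21 = 52 blocks
N15: |27| + |-1| = 27 + 1 = 28 blocks
N16: |-14| + |4| = 14 + 4 = 18 blocks
N17: |6| + |5| = 6 + 5 = 11 blocks
N18: |25| + |38| = 25 + 38 = 63 blocks
Sorted: N17 (11 blocks) < N16 (18 blocks) < N5 (21 blocks) < N13 (23 blocks) < N15 (28 blocks) < N7 (29 blocks) < …

N17, N16, N5, N13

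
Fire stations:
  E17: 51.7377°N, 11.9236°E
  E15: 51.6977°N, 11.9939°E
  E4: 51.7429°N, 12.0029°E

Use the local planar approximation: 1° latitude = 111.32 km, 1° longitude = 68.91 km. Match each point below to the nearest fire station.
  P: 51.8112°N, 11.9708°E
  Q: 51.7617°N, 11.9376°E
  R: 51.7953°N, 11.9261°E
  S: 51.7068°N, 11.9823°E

P→E4; Q→E17; R→E17; S→E15

P at 51.8112°N, 11.9708°E:
  E17: 8.8048 km
  E15: 12.7347 km
  E4: 7.9184 km
  → nearest: E4 (7.9184 km)
Q at 51.7617°N, 11.9376°E:
  E17: 2.8405 km
  E15: 8.1123 km
  E4: 4.9627 km
  → nearest: E17 (2.8405 km)
R at 51.7953°N, 11.9261°E:
  E17: 6.4143 km
  E15: 11.8268 km
  E4: 7.8762 km
  → nearest: E17 (6.4143 km)
S at 51.7068°N, 11.9823°E:
  E17: 5.3098 km
  E15: 1.2904 km
  E4: 4.2620 km
  → nearest: E15 (1.2904 km)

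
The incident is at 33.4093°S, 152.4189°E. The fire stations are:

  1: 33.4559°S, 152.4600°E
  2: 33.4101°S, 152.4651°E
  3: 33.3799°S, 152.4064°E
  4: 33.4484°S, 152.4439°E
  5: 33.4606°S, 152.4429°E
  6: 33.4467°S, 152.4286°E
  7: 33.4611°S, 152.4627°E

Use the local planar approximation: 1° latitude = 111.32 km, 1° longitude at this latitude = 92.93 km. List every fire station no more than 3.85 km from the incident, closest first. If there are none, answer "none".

3

Distances from 33.4093°S, 152.4189°E:
1: √((-0.0466·111.32)² + (0.0411·92.93)²) = √(26.910281 + 14.587992) = 6.4419 km
2: √((-0.0008·111.32)² + (0.0462·92.93)²) = √(0.007931 + 18.432992) = 4.2943 km
3: √((0.0294·111.32)² + (-0.0125·92.93)²) = √(10.711272 + 1.349373) = 3.4728 km
4: √((-0.0391·111.32)² + (0.0250·92.93)²) = √(18.945231 + 5.397491) = 4.9338 km
5: √((-0.0513·111.32)² + (0.0240·92.93)²) = √(32.612277 + 4.974327) = 6.1308 km
6: √((-0.0374·111.32)² + (0.0097·92.93)²) = √(17.333633 + 0.812560) = 4.2598 km
7: √((-0.0518·111.32)² + (0.0438·92.93)²) = √(33.251092 + 16.567619) = 7.0582 km
Threshold 3.85 km: 3 (3.4728 km) is within range.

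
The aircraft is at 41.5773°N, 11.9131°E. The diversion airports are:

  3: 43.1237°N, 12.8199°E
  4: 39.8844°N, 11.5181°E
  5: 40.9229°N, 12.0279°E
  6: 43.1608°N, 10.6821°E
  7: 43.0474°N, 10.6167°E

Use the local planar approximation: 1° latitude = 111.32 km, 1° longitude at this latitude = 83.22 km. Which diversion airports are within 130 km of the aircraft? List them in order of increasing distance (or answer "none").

5

Distances from 41.5773°N, 11.9131°E:
3: √((1.5464·111.32)² + (0.9068·83.22)²) = √(29633.986409 + 5694.799599) = 187.9595 km
4: √((-1.6929·111.32)² + (-0.3950·83.22)²) = √(35514.769906 + 1080.561810) = 191.2991 km
5: √((-0.6544·111.32)² + (0.1148·83.22)²) = √(5306.803130 + 91.272343) = 73.4716 km
6: √((1.5835·111.32)² + (-1.2310·83.22)²) = √(31072.953186 + 10494.736256) = 203.8816 km
7: √((1.4701·111.32)² + (-1.2964·83.22)²) = √(26781.823926 + 11639.477031) = 196.0135 km
Threshold 130 km: 5 (73.4716 km) is within range.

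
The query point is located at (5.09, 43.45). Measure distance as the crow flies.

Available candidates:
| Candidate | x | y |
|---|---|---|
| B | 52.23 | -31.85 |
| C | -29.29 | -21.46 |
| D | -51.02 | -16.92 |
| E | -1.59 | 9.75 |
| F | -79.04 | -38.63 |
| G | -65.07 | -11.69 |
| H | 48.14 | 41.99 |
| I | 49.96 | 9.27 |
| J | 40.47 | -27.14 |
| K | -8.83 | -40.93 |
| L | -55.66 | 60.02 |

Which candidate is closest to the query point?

E

Distances from (5.09, 43.45):
B: 88.84
C: 73.45
D: 82.42
E: 34.36
F: 117.54
G: 89.23
H: 43.07
I: 56.41
J: 78.96
K: 85.52
L: 62.97
Minimum: E at 34.36.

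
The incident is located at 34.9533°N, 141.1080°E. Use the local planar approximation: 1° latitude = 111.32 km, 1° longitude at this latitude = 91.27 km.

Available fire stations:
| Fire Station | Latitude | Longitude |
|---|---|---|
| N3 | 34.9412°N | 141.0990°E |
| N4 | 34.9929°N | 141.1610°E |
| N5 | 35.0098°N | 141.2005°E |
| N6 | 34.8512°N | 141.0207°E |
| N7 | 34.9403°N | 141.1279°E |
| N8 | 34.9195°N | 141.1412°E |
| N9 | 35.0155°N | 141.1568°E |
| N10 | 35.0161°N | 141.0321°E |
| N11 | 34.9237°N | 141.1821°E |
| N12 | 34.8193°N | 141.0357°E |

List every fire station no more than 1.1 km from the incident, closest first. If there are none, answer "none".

none

Distances from 34.9533°N, 141.1080°E:
N3: 1.5777 km
N4: 6.5446 km
N5: 10.5278 km
N6: 13.8805 km
N7: 2.3223 km
N8: 4.8311 km
N9: 8.2329 km
N10: 9.8418 km
N11: 7.5231 km
N12: 16.3113 km
Threshold 1.1 km: none within range.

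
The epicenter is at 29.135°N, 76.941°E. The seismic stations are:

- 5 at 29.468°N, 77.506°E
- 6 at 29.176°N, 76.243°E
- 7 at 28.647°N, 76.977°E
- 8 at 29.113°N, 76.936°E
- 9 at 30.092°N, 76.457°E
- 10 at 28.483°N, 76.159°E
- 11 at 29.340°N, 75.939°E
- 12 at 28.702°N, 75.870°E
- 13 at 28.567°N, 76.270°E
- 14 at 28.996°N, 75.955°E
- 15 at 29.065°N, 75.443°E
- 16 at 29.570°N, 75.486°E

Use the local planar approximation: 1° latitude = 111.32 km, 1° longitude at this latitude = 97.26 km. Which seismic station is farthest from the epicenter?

Distances from 29.135°N, 76.941°E:
5: √((0.333·111.32)² + (0.565·97.26)²) = √(1374.15228 + 3019.71131) = 66.286 km
6: √((0.041·111.32)² + (-0.698·97.26)²) = √(20.83119 + 4608.70994) = 68.041 km
7: √((-0.488·111.32)² + (0.036·97.26)²) = √(2951.11436 + 12.25952) = 54.437 km
8: √((-0.022·111.32)² + (-0.005·97.26)²) = √(5.99780 + 0.23649) = 2.497 km
9: √((0.957·111.32)² + (-0.484·97.26)²) = √(11349.33122 + 2215.94641) = 116.470 km
10: √((-0.652·111.32)² + (-0.782·97.26)²) = √(5267.94930 + 5784.71593) = 105.132 km
11: √((0.205·111.32)² + (-1.002·97.26)²) = √(520.77978 + 9497.38347) = 100.091 km
12: √((-0.433·111.32)² + (-1.071·97.26)²) = √(2323.39039 + 10850.44306) = 114.777 km
13: √((-0.568·111.32)² + (-0.671·97.26)²) = √(3998.00255 + 4259.05816) = 90.868 km
14: √((-0.139·111.32)² + (-0.986·97.26)²) = √(239.42858 + 9196.49545) = 97.139 km
15: √((-0.070·111.32)² + (-1.498·97.26)²) = √(60.72150 + 21227.17289) = 145.904 km
16: √((0.435·111.32)² + (-1.455·97.26)²) = √(2344.90315 + 20026.01408) = 149.569 km
Maximum: 16 at 149.569 km.

16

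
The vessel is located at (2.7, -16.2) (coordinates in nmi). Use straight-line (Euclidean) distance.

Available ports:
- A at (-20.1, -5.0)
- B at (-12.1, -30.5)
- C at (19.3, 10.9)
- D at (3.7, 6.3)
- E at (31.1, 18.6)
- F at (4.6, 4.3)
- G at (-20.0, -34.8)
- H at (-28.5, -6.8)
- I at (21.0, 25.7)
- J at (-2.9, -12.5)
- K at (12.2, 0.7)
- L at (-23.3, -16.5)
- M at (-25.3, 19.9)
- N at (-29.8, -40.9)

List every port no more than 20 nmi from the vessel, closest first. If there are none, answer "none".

J, K

Distances from (2.7, -16.2):
A: √((-22.8)² + (11.2)²) = √(519.8400 + 125.4400) = 25.40 nmi
B: √((-14.8)² + (-14.3)²) = √(219.0400 + 204.4900) = 20.58 nmi
C: √((16.6)² + (27.1)²) = √(275.5600 + 734.4100) = 31.78 nmi
D: √((1.0)² + (22.5)²) = √(1.0000 + 506.2500) = 22.52 nmi
E: √((28.4)² + (34.8)²) = √(806.5600 + 1211.0400) = 44.92 nmi
F: √((1.9)² + (20.5)²) = √(3.6100 + 420.2500) = 20.59 nmi
G: √((-22.7)² + (-18.6)²) = √(515.2900 + 345.9600) = 29.35 nmi
H: √((-31.2)² + (9.4)²) = √(973.4400 + 88.3600) = 32.59 nmi
I: √((18.3)² + (41.9)²) = √(334.8900 + 1755.6100) = 45.72 nmi
J: √((-5.6)² + (3.7)²) = √(31.3600 + 13.6900) = 6.71 nmi
K: √((9.5)² + (16.9)²) = √(90.2500 + 285.6100) = 19.39 nmi
L: √((-26.0)² + (-0.3)²) = √(676.0000 + 0.0900) = 26.00 nmi
M: √((-28.0)² + (36.1)²) = √(784.0000 + 1303.2100) = 45.69 nmi
N: √((-32.5)² + (-24.7)²) = √(1056.2500 + 610.0900) = 40.82 nmi
Threshold 20 nmi: J (6.71 nmi), K (19.39 nmi) are within range.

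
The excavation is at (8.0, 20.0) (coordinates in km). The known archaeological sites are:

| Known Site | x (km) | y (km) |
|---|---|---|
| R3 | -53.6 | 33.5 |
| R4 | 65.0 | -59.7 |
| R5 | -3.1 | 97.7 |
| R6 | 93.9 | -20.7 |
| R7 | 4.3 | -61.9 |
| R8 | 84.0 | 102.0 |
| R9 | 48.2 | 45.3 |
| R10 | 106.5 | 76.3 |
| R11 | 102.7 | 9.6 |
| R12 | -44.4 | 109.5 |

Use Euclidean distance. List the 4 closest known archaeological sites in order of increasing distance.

Distances from (8.0, 20.0):
R3: √((-61.6)² + (13.5)²) = √(3794.560 + 182.250) = 63.1 km
R4: √((57.0)² + (-79.7)²) = √(3249.000 + 6352.090) = 98.0 km
R5: √((-11.1)² + (77.7)²) = √(123.210 + 6037.290) = 78.5 km
R6: √((85.9)² + (-40.7)²) = √(7378.810 + 1656.490) = 95.1 km
R7: √((-3.7)² + (-81.9)²) = √(13.690 + 6707.610) = 82.0 km
R8: √((76.0)² + (82.0)²) = √(5776.000 + 6724.000) = 111.8 km
R9: √((40.2)² + (25.3)²) = √(1616.040 + 640.090) = 47.5 km
R10: √((98.5)² + (56.3)²) = √(9702.250 + 3169.690) = 113.5 km
R11: √((94.7)² + (-10.4)²) = √(8968.090 + 108.160) = 95.3 km
R12: √((-52.4)² + (89.5)²) = √(2745.760 + 8010.250) = 103.7 km
Sorted: R9 (47.5 km) < R3 (63.1 km) < R5 (78.5 km) < R7 (82.0 km) < R6 (95.1 km) < R11 (95.3 km) < …

R9, R3, R5, R7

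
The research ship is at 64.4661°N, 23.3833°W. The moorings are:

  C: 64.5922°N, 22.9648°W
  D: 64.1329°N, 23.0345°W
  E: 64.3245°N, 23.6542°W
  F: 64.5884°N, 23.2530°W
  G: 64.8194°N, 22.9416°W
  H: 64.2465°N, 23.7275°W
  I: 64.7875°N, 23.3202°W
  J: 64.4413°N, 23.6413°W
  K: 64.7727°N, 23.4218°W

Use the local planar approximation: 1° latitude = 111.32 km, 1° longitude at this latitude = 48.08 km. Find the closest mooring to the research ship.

Distances from 64.4661°N, 23.3833°W:
C: √((0.1261·111.32)² + (0.4185·48.08)²) = √(197.050059 + 404.873957) = 24.5341 km
D: √((-0.3332·111.32)² + (0.3488·48.08)²) = √(1375.803408 + 281.243096) = 40.7068 km
E: √((-0.1416·111.32)² + (-0.2709·48.08)²) = √(248.469395 + 169.647291) = 20.4479 km
F: √((0.1223·111.32)² + (0.1303·48.08)²) = √(185.352868 + 39.248020) = 14.9867 km
G: √((0.3533·111.32)² + (0.4417·48.08)²) = √(1546.798243 + 451.007451) = 44.6968 km
H: √((-0.2196·111.32)² + (-0.3442·48.08)²) = √(597.600658 + 273.873902) = 29.5207 km
I: √((0.3214·111.32)² + (0.0631·48.08)²) = √(1280.083030 + 9.204234) = 35.9066 km
J: √((-0.0248·111.32)² + (-0.2580·48.08)²) = √(7.621663 + 153.875094) = 12.7081 km
K: √((0.3066·111.32)² + (-0.0385·48.08)²) = √(1164.905502 + 3.426497) = 34.1809 km
Minimum: J at 12.7081 km.

J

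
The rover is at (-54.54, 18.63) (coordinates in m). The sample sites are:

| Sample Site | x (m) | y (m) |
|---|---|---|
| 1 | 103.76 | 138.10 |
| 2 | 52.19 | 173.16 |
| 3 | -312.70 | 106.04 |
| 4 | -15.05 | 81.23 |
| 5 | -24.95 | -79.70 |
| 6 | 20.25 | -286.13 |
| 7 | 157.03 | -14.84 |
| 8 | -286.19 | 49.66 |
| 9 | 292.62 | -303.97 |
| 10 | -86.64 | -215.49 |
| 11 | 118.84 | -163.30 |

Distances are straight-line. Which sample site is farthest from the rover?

9

Distances from (-54.54, 18.63):
1: √((158.30)² + (119.47)²) = √(25058.8900 + 14273.0809) = 198.32 m
2: √((106.73)² + (154.53)²) = √(11391.2929 + 23879.5209) = 187.81 m
3: √((-258.16)² + (87.41)²) = √(66646.5856 + 7640.5081) = 272.56 m
4: √((39.49)² + (62.60)²) = √(1559.4601 + 3918.7600) = 74.01 m
5: √((29.59)² + (-98.33)²) = √(875.5681 + 9668.7889) = 102.69 m
6: √((74.79)² + (-304.76)²) = √(5593.5441 + 92878.6576) = 313.80 m
7: √((211.57)² + (-33.47)²) = √(44761.8649 + 1120.2409) = 214.20 m
8: √((-231.65)² + (31.03)²) = √(53661.7225 + 962.8609) = 233.72 m
9: √((347.16)² + (-322.60)²) = √(120520.0656 + 104070.7600) = 473.91 m
10: √((-32.10)² + (-234.12)²) = √(1030.4100 + 54812.1744) = 236.31 m
11: √((173.38)² + (-181.93)²) = √(30060.6244 + 33098.5249) = 251.31 m
Maximum: 9 at 473.91 m.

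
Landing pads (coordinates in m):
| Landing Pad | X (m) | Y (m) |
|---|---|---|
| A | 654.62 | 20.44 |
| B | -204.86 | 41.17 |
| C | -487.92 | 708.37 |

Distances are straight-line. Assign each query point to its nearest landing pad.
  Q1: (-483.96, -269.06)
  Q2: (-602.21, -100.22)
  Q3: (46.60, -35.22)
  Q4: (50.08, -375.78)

Q1→B; Q2→B; Q3→B; Q4→B

Q1 at (-483.96, -269.06):
  A: 1174.81 m
  B: 417.30 m
  C: 977.44 m
  → nearest: B (417.30 m)
Q2 at (-602.21, -100.22):
  A: 1262.61 m
  B: 421.76 m
  C: 816.63 m
  → nearest: B (421.76 m)
Q3 at (46.60, -35.22):
  A: 610.56 m
  B: 262.81 m
  C: 915.77 m
  → nearest: B (262.81 m)
Q4 at (50.08, -375.78):
  A: 722.81 m
  B: 488.71 m
  C: 1210.30 m
  → nearest: B (488.71 m)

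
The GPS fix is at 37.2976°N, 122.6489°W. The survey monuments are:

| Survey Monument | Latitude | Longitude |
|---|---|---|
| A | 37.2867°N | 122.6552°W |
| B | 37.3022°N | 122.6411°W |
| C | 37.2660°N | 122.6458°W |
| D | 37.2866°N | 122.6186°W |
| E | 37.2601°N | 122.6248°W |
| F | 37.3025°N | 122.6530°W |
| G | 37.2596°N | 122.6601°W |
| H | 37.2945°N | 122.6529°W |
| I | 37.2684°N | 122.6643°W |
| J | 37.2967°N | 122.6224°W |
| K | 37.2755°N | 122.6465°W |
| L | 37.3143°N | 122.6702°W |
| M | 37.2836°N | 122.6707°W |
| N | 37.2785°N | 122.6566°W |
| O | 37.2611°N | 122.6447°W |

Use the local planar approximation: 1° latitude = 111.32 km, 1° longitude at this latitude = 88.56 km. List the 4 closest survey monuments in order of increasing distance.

H, F, B, A

Distances from 37.2976°N, 122.6489°W:
A: √((-0.0109·111.32)² + (-0.0063·88.56)²) = √(1.472310 + 0.311284) = 1.3355 km
B: √((0.0046·111.32)² + (0.0078·88.56)²) = √(0.262218 + 0.477160) = 0.8599 km
C: √((-0.0316·111.32)² + (0.0031·88.56)²) = √(12.374298 + 0.075370) = 3.5284 km
D: √((-0.0110·111.32)² + (0.0303·88.56)²) = √(1.499449 + 7.200464) = 2.9496 km
E: √((-0.0375·111.32)² + (0.0241·88.56)²) = √(17.426450 + 4.555219) = 4.6885 km
F: √((0.0049·111.32)² + (-0.0041·88.56)²) = √(0.297535 + 0.131839) = 0.6553 km
G: √((-0.0380·111.32)² + (-0.0112·88.56)²) = √(17.894254 + 0.983810) = 4.3449 km
H: √((-0.0031·111.32)² + (-0.0040·88.56)²) = √(0.119088 + 0.125486) = 0.4945 km
I: √((-0.0292·111.32)² + (-0.0154·88.56)²) = √(10.566036 + 1.860016) = 3.5251 km
J: √((-0.0009·111.32)² + (0.0265·88.56)²) = √(0.010038 + 5.507658) = 2.3490 km
K: √((-0.0221·111.32)² + (0.0024·88.56)²) = √(6.052446 + 0.045175) = 2.4693 km
L: √((0.0167·111.32)² + (-0.0213·88.56)²) = √(3.456045 + 3.558233) = 2.6484 km
M: √((-0.0140·111.32)² + (-0.0218·88.56)²) = √(2.428860 + 3.727247) = 2.4812 km
N: √((-0.0191·111.32)² + (-0.0077·88.56)²) = √(4.520777 + 0.465004) = 2.2329 km
O: √((-0.0365·111.32)² + (0.0042·88.56)²) = √(16.509432 + 0.138348) = 4.0802 km
Sorted: H (0.4945 km) < F (0.6553 km) < B (0.8599 km) < A (1.3355 km) < N (2.2329 km) < J (2.3490 km) < …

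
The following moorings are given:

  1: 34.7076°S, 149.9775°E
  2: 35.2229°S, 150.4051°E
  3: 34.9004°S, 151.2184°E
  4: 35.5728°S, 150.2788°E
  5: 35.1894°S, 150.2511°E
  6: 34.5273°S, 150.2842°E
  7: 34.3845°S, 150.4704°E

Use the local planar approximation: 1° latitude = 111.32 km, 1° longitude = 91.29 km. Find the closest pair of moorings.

Pairwise distances:
1–2: 69.3853 km
1–3: 115.2970 km
1–4: 100.1647 km
1–5: 59.1646 km
1–6: 34.4495 km
1–7: 57.6053 km
2–3: 82.4703 km
2–4: 40.6215 km
2–5: 14.5449 km
2–6: 78.2168 km
2–7: 93.5209 km
3–4: 113.8433 km
3–5: 93.9827 km
3–6: 94.8591 km
3–7: 89.2246 km
4–5: 42.7549 km
4–6: 116.3861 km
4–7: 133.4329 km
5–6: 73.7669 km
5–7: 91.8108 km
6–7: 23.2731 km
Closest pair: 2–5 at 14.5449 km.

2 and 5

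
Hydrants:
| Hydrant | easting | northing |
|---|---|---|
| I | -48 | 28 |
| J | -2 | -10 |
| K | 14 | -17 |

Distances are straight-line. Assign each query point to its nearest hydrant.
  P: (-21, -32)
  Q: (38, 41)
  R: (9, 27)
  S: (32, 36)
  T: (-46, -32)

P→J; Q→K; R→J; S→K; T→J

P at (-21, -32):
  I: √((-27)² + (60)²) = √(729.000 + 3600.000) = 65.8
  J: √((19)² + (22)²) = √(361.000 + 484.000) = 29.1
  K: √((35)² + (15)²) = √(1225.000 + 225.000) = 38.1
  → nearest: J (29.1)
Q at (38, 41):
  I: √((-86)² + (-13)²) = √(7396.000 + 169.000) = 87.0
  J: √((-40)² + (-51)²) = √(1600.000 + 2601.000) = 64.8
  K: √((-24)² + (-58)²) = √(576.000 + 3364.000) = 62.8
  → nearest: K (62.8)
R at (9, 27):
  I: √((-57)² + (1)²) = √(3249.000 + 1.000) = 57.0
  J: √((-11)² + (-37)²) = √(121.000 + 1369.000) = 38.6
  K: √((5)² + (-44)²) = √(25.000 + 1936.000) = 44.3
  → nearest: J (38.6)
S at (32, 36):
  I: √((-80)² + (-8)²) = √(6400.000 + 64.000) = 80.4
  J: √((-34)² + (-46)²) = √(1156.000 + 2116.000) = 57.2
  K: √((-18)² + (-53)²) = √(324.000 + 2809.000) = 56.0
  → nearest: K (56.0)
T at (-46, -32):
  I: √((-2)² + (60)²) = √(4.000 + 3600.000) = 60.0
  J: √((44)² + (22)²) = √(1936.000 + 484.000) = 49.2
  K: √((60)² + (15)²) = √(3600.000 + 225.000) = 61.8
  → nearest: J (49.2)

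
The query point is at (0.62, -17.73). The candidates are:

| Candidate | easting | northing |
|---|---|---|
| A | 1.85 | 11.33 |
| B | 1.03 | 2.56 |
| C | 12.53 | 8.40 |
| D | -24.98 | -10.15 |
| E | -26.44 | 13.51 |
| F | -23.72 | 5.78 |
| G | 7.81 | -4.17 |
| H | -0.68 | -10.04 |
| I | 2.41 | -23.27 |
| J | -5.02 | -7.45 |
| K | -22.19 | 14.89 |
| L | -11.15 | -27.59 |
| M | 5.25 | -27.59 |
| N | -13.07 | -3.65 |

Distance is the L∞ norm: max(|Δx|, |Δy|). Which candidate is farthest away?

Distances from (0.62, -17.73):
A: max(|1.23|, |29.06|) = 29.06
B: max(|0.41|, |20.29|) = 20.29
C: max(|11.91|, |26.13|) = 26.13
D: max(|-25.60|, |7.58|) = 25.60
E: max(|-27.06|, |31.24|) = 31.24
F: max(|-24.34|, |23.51|) = 24.34
G: max(|7.19|, |13.56|) = 13.56
H: max(|-1.30|, |7.69|) = 7.69
I: max(|1.79|, |-5.54|) = 5.54
J: max(|-5.64|, |10.28|) = 10.28
K: max(|-22.81|, |32.62|) = 32.62
L: max(|-11.77|, |-9.86|) = 11.77
M: max(|4.63|, |-9.86|) = 9.86
N: max(|-13.69|, |14.08|) = 14.08
Maximum: K at 32.62.

K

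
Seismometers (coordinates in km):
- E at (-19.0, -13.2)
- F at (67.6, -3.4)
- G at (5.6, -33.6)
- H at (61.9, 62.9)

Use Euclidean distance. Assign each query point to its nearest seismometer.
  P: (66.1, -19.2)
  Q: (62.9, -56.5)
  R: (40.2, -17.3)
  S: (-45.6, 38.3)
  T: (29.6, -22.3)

P→F; Q→F; R→F; S→E; T→G

P at (66.1, -19.2):
  E: 85.3 km
  F: 15.9 km
  G: 62.2 km
  H: 82.2 km
  → nearest: F (15.9 km)
Q at (62.9, -56.5):
  E: 92.6 km
  F: 53.3 km
  G: 61.7 km
  H: 119.4 km
  → nearest: F (53.3 km)
R at (40.2, -17.3):
  E: 59.3 km
  F: 30.7 km
  G: 38.2 km
  H: 83.1 km
  → nearest: F (30.7 km)
S at (-45.6, 38.3):
  E: 58.0 km
  F: 120.6 km
  G: 88.3 km
  H: 110.3 km
  → nearest: E (58.0 km)
T at (29.6, -22.3):
  E: 49.4 km
  F: 42.4 km
  G: 26.5 km
  H: 91.1 km
  → nearest: G (26.5 km)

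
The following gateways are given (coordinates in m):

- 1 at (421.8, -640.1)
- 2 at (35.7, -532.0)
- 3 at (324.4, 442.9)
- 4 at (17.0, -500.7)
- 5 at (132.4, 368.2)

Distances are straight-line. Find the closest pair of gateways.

2 and 4

Pairwise distances:
1–2: 400.9 m
1–3: 1087.4 m
1–4: 428.1 m
1–5: 1049.0 m
2–3: 1016.7 m
2–4: 36.5 m
2–5: 905.4 m
3–4: 992.4 m
3–5: 206.0 m
4–5: 876.5 m
Closest pair: 2–4 at 36.5 m.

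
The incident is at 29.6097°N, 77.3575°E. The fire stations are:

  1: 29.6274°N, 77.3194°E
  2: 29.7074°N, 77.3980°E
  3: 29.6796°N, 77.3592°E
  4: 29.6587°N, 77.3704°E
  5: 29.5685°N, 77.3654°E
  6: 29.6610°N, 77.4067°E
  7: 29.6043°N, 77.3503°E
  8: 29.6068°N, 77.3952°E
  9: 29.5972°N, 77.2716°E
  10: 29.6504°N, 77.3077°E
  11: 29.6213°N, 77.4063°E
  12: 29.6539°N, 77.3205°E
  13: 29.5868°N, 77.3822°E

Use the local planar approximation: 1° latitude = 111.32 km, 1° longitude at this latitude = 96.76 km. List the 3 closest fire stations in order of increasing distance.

Distances from 29.6097°N, 77.3575°E:
1: 4.1801 km
2: 11.5604 km
3: 7.7830 km
4: 5.5957 km
5: 4.6496 km
6: 7.4348 km
7: 0.9202 km
8: 3.6621 km
9: 8.4274 km
10: 6.6141 km
11: 4.8953 km
12: 6.0850 km
13: 3.4944 km
Sorted: 7 (0.9202 km) < 13 (3.4944 km) < 8 (3.6621 km) < 1 (4.1801 km) < 5 (4.6496 km) < …

7, 13, 8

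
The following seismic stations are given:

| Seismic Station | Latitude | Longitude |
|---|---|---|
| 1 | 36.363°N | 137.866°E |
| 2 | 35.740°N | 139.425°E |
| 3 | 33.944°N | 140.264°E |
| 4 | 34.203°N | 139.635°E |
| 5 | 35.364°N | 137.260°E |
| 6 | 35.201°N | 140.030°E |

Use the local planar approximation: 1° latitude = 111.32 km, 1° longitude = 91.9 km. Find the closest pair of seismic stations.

3 and 4

Pairwise distances:
1–2: 159.175 km
1–3: 347.964 km
1–4: 290.252 km
1–5: 124.374 km
1–6: 237.239 km
2–3: 214.283 km
2–4: 172.184 km
2–5: 203.319 km
2–6: 81.801 km
3–4: 64.596 km
3–5: 318.121 km
3–6: 141.572 km
4–5: 253.658 km
4–6: 116.877 km
5–6: 255.209 km
Closest pair: 3–4 at 64.596 km.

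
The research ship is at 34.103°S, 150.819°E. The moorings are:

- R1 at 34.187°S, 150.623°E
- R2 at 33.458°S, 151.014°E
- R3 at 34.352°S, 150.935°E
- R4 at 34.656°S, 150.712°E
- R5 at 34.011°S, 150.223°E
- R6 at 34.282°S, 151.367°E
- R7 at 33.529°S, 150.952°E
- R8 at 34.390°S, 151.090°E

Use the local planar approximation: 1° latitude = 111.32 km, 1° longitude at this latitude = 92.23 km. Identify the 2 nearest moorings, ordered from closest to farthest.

Distances from 34.103°S, 150.819°E:
R1: 20.352 km
R2: 74.020 km
R3: 29.712 km
R4: 62.346 km
R5: 55.915 km
R6: 54.328 km
R7: 65.064 km
R8: 40.564 km
Sorted: R1 (20.352 km) < R3 (29.712 km) < R8 (40.564 km) < R6 (54.328 km) < …

R1, R3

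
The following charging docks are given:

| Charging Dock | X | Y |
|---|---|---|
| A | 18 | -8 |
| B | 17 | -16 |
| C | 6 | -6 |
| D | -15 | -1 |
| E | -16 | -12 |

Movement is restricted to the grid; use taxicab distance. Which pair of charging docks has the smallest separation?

Pairwise distances:
A–B: 9
A–C: 14
A–D: 40
A–E: 38
B–C: 21
B–D: 47
B–E: 37
C–D: 26
C–E: 28
D–E: 12
Closest pair: A–B at 9.

A and B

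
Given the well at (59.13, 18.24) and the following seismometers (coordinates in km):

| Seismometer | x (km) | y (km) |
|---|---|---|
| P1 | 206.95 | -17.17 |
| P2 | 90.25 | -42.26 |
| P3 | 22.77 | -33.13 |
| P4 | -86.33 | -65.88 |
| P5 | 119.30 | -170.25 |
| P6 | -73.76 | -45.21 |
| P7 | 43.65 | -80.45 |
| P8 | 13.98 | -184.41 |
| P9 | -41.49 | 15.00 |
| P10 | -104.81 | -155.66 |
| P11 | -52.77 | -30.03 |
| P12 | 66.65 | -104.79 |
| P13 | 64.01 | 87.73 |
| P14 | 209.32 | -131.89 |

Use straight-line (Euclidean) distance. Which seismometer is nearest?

Distances from (59.13, 18.24):
P1: 152.00 km
P2: 68.03 km
P3: 62.94 km
P4: 168.03 km
P5: 197.86 km
P6: 147.26 km
P7: 99.90 km
P8: 207.62 km
P9: 100.67 km
P10: 238.99 km
P11: 121.87 km
P12: 123.26 km
P13: 69.66 km
P14: 212.36 km
Minimum: P3 at 62.94 km.

P3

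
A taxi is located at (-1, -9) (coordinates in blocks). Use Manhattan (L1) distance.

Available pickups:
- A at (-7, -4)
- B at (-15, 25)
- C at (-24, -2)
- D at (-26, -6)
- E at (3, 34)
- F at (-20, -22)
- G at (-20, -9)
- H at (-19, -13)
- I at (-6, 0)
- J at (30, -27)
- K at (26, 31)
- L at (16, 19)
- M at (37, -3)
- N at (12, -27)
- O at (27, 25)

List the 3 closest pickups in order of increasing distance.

Distances from (-1, -9):
A: |-6| + |5| = 6 + 5 = 11 blocks
B: |-14| + |34| = 14 + 34 = 48 blocks
C: |-23| + |7| = 23 + 7 = 30 blocks
D: |-25| + |3| = 25 + 3 = 28 blocks
E: |4| + |43| = 4 + 43 = 47 blocks
F: |-19| + |-13| = 19 + 13 = 32 blocks
G: |-19| + |0| = 19 + 0 = 19 blocks
H: |-18| + |-4| = 18 + 4 = 22 blocks
I: |-5| + |9| = 5 + 9 = 14 blocks
J: |31| + |-18| = 31 + 18 = 49 blocks
K: |27| + |40| = 27 + 40 = 67 blocks
L: |17| + |28| = 17 + 28 = 45 blocks
M: |38| + |6| = 38 + 6 = 44 blocks
N: |13| + |-18| = 13 + 18 = 31 blocks
O: |28| + |34| = 28 + 34 = 62 blocks
Sorted: A (11 blocks) < I (14 blocks) < G (19 blocks) < H (22 blocks) < D (28 blocks) < …

A, I, G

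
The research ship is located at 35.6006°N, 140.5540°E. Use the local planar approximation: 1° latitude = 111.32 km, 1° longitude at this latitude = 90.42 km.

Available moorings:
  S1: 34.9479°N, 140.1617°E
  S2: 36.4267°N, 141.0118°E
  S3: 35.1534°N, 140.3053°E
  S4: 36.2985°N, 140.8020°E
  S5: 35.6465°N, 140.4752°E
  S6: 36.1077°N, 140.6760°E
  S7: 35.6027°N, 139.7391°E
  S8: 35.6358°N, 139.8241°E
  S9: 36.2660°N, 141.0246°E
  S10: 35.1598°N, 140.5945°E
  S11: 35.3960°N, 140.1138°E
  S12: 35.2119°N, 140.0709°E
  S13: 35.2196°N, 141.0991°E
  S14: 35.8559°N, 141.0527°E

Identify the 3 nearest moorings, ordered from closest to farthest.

Distances from 35.6006°N, 140.5540°E:
S1: 80.8549 km
S2: 100.8484 km
S3: 54.6257 km
S4: 80.8617 km
S5: 8.7678 km
S6: 57.5181 km
S7: 73.6836 km
S8: 66.1138 km
S9: 85.4245 km
S10: 49.2063 km
S11: 45.8587 km
S12: 61.4850 km
S13: 65.0243 km
S14: 53.3013 km
Sorted: S5 (8.7678 km) < S11 (45.8587 km) < S10 (49.2063 km) < S14 (53.3013 km) < S3 (54.6257 km) < …

S5, S11, S10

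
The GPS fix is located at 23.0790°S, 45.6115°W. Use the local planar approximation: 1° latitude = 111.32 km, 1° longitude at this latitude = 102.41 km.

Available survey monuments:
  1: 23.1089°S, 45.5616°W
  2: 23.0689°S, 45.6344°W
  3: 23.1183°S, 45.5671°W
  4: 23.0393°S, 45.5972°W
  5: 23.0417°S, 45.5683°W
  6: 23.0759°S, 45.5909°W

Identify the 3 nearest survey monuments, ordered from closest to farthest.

Distances from 23.0790°S, 45.6115°W:
1: √((-0.0299·111.32)² + (0.0499·102.41)²) = √(11.078699 + 26.114747) = 6.0986 km
2: √((0.0101·111.32)² + (-0.0229·102.41)²) = √(1.264122 + 5.499911) = 2.6008 km
3: √((-0.0393·111.32)² + (0.0444·102.41)²) = √(19.139540 + 20.675245) = 6.3099 km
4: √((0.0397·111.32)² + (0.0143·102.41)²) = √(19.531132 + 2.144652) = 4.6557 km
5: √((0.0373·111.32)² + (0.0432·102.41)²) = √(17.241064 + 19.572767) = 6.0674 km
6: √((0.0031·111.32)² + (0.0206·102.41)²) = √(0.119088 + 4.450606) = 2.1377 km
Sorted: 6 (2.1377 km) < 2 (2.6008 km) < 4 (4.6557 km) < 5 (6.0674 km) < 1 (6.0986 km) < …

6, 2, 4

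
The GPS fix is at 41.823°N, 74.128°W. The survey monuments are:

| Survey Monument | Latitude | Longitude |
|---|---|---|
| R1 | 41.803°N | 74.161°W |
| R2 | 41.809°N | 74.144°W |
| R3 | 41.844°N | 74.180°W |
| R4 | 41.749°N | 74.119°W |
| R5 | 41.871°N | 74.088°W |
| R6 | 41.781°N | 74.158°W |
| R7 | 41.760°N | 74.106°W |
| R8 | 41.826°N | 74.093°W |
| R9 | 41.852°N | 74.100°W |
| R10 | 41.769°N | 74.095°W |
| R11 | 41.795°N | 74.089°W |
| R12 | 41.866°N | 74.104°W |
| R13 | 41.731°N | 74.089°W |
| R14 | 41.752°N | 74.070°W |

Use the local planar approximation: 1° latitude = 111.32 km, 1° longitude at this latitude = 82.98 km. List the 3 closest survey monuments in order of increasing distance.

Distances from 41.823°N, 74.128°W:
R1: √((-0.020·111.32)² + (-0.033·82.98)²) = √(4.95686 + 7.49851) = 3.529 km
R2: √((-0.014·111.32)² + (-0.016·82.98)²) = √(2.42886 + 1.76273) = 2.047 km
R3: √((0.021·111.32)² + (-0.052·82.98)²) = √(5.46493 + 18.61888) = 4.908 km
R4: √((-0.074·111.32)² + (0.009·82.98)²) = √(67.85937 + 0.55774) = 8.271 km
R5: √((0.048·111.32)² + (0.040·82.98)²) = √(28.55150 + 11.01709) = 6.290 km
R6: √((-0.042·111.32)² + (-0.030·82.98)²) = √(21.85974 + 6.19711) = 5.297 km
R7: √((-0.063·111.32)² + (0.022·82.98)²) = √(49.18441 + 3.33267) = 7.247 km
R8: √((0.003·111.32)² + (0.035·82.98)²) = √(0.11153 + 8.43496) = 2.923 km
R9: √((0.029·111.32)² + (0.028·82.98)²) = √(10.42179 + 5.39837) = 3.977 km
R10: √((-0.054·111.32)² + (0.033·82.98)²) = √(36.13549 + 7.49851) = 6.606 km
R11: √((-0.028·111.32)² + (0.039·82.98)²) = √(9.71544 + 10.47312) = 4.493 km
R12: √((0.043·111.32)² + (0.024·82.98)²) = √(22.91307 + 3.96615) = 5.185 km
R13: √((-0.092·111.32)² + (0.039·82.98)²) = √(104.88709 + 10.47312) = 10.741 km
R14: √((-0.071·111.32)² + (0.058·82.98)²) = √(62.46879 + 23.16343) = 9.254 km
Sorted: R2 (2.047 km) < R8 (2.923 km) < R1 (3.529 km) < R9 (3.977 km) < R11 (4.493 km) < …

R2, R8, R1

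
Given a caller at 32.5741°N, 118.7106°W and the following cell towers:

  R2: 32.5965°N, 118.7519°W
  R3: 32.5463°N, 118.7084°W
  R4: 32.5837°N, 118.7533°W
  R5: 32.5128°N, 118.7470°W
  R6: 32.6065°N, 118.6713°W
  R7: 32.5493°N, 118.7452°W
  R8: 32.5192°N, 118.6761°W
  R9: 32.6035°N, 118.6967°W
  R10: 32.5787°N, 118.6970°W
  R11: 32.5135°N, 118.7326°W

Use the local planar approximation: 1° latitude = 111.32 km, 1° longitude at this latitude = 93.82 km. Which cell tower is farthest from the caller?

Distances from 32.5741°N, 118.7106°W:
R2: √((0.0224·111.32)² + (-0.0413·93.82)²) = √(6.217881 + 15.013812) = 4.6078 km
R3: √((-0.0278·111.32)² + (0.0022·93.82)²) = √(9.577143 + 0.042603) = 3.1016 km
R4: √((0.0096·111.32)² + (-0.0427·93.82)²) = √(1.142060 + 16.048949) = 4.1462 km
R5: √((-0.0613·111.32)² + (-0.0364·93.82)²) = √(46.565830 + 11.662553) = 7.6308 km
R6: √((0.0324·111.32)² + (0.0393·93.82)²) = √(13.008775 + 13.594898) = 5.1579 km
R7: √((-0.0248·111.32)² + (-0.0346·93.82)²) = √(7.621663 + 10.537633) = 4.2614 km
R8: √((-0.0549·111.32)² + (0.0345·93.82)²) = √(37.350041 + 10.476810) = 6.9157 km
R9: √((0.0294·111.32)² + (0.0139·93.82)²) = √(10.711272 + 1.700672) = 3.5231 km
R10: √((0.0046·111.32)² + (0.0136·93.82)²) = √(0.262218 + 1.628054) = 1.3749 km
R11: √((-0.0606·111.32)² + (-0.0220·93.82)²) = √(45.508408 + 4.260261) = 7.0547 km
Maximum: R5 at 7.6308 km.

R5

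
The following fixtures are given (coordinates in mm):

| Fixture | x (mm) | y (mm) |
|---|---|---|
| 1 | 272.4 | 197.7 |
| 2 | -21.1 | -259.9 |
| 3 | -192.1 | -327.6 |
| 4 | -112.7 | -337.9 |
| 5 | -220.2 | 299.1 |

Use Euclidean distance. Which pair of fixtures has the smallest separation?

Pairwise distances:
1–2: 543.6 mm
1–3: 701.2 mm
1–4: 659.7 mm
1–5: 502.9 mm
2–3: 183.9 mm
2–4: 120.3 mm
2–5: 593.4 mm
3–4: 80.1 mm
3–5: 627.3 mm
4–5: 646.0 mm
Closest pair: 3–4 at 80.1 mm.

3 and 4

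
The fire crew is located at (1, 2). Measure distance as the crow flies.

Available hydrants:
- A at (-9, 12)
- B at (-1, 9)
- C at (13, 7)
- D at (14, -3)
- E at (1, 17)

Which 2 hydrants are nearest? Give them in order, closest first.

B, C

Distances from (1, 2):
A: √((-10)² + (10)²) = √(100.000 + 100.000) = 14.1
B: √((-2)² + (7)²) = √(4.000 + 49.000) = 7.3
C: √((12)² + (5)²) = √(144.000 + 25.000) = 13.0
D: √((13)² + (-5)²) = √(169.000 + 25.000) = 13.9
E: √((0)² + (15)²) = √(0.000 + 225.000) = 15.0
Sorted: B (7.3) < C (13.0) < D (13.9) < A (14.1) < …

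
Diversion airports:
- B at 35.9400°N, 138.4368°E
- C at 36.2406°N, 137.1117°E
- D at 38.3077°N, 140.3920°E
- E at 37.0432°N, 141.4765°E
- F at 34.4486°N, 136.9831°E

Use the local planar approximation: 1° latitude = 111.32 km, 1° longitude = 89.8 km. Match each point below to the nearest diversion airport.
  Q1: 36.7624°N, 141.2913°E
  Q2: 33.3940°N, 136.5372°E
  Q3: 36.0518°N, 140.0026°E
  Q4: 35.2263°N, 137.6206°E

Q1 at 36.7624°N, 141.2913°E:
  B: 272.1920 km
  C: 379.7963 km
  D: 190.0357 km
  E: 35.4075 km
  F: 464.7760 km
  → nearest: E (35.4075 km)
Q2 at 33.3940°N, 136.5372°E:
  B: 330.7964 km
  C: 321.0556 km
  D: 647.3244 km
  E: 601.4630 km
  F: 124.0389 km
  → nearest: F (124.0389 km)
Q3 at 36.0518°N, 140.0026°E:
  B: 141.1586 km
  C: 260.4522 km
  D: 253.5497 km
  E: 172.3313 km
  F: 324.6133 km
  → nearest: B (141.1586 km)
Q4 at 35.2263°N, 137.6206°E:
  B: 108.0938 km
  C: 121.8093 km
  D: 423.7934 km
  E: 401.0036 km
  F: 103.7895 km
  → nearest: F (103.7895 km)

Q1→E; Q2→F; Q3→B; Q4→F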